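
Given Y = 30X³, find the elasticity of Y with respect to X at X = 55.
Elasticity = 3

Elasticity = (dY/dX) · (X/Y)

dY/dX = 90·X²
At X = 55: dY/dX = 272250, Y = 4991250

Elasticity = 272250 · (55 / 4991250) = 3

Interpretation: for a small percentage change in X, the percentage change in Y is approximately 3.00 times as large.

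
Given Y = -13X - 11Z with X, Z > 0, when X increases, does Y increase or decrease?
Y decreases

Taking the partial derivative:
∂Y/∂X = -13

∂Y/∂X = -13 < 0 (assuming positive values)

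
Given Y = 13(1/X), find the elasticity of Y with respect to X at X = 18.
Elasticity = -1

Elasticity = (dY/dX) · (X/Y)

dY/dX = -13/X²
At X = 18: dY/dX = -13/324, Y = 13/18

Elasticity = (-13/324) · (18 / (13/18)) = -1

Interpretation: for a small percentage change in X, the percentage change in Y is approximately -1.00 times as large.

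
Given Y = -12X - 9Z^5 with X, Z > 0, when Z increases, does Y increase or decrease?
Y decreases

Taking the partial derivative:
∂Y/∂Z = -45Z^4

∂Y/∂Z = -45Z^4 < 0 (assuming positive values)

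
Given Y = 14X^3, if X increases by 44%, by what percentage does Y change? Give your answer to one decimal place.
198.6%

For Y = 14X^3:
If X → X(1 + 0.44)
Then Y → Y · (1 + 0.44)^3
     ≈ Y · 2.9860

Percentage change = ((1 + 0.44)^3 − 1) × 100% ≈ 198.6%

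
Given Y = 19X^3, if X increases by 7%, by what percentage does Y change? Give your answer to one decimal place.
22.5%

For Y = 19X^3:
If X → X(1 + 0.07)
Then Y → Y · (1 + 0.07)^3
     ≈ Y · 1.2250

Percentage change = ((1 + 0.07)^3 − 1) × 100% ≈ 22.5%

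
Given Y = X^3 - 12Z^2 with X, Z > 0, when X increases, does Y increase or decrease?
Y increases

Taking the partial derivative:
∂Y/∂X = 3X^2

∂Y/∂X = 3X^2 > 0 (assuming positive values)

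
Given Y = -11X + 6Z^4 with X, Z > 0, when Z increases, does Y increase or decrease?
Y increases

Taking the partial derivative:
∂Y/∂Z = 24Z^3

∂Y/∂Z = 24Z^3 > 0 (assuming positive values)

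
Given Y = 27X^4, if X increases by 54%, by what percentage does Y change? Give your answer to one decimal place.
462.4%

For Y = 27X^4:
If X → X(1 + 0.54)
Then Y → Y · (1 + 0.54)^4
     ≈ Y · 5.6245

Percentage change = ((1 + 0.54)^4 − 1) × 100% ≈ 462.4%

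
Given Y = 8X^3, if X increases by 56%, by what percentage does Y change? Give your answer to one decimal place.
279.6%

For Y = 8X^3:
If X → X(1 + 0.56)
Then Y → Y · (1 + 0.56)^3
     ≈ Y · 3.7964

Percentage change = ((1 + 0.56)^3 − 1) × 100% ≈ 279.6%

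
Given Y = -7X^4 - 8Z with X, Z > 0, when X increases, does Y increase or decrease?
Y decreases

Taking the partial derivative:
∂Y/∂X = -28X^3

∂Y/∂X = -28X^3 < 0 (assuming positive values)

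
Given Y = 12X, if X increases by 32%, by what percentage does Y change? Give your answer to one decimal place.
32.0%

For Y = 12X:
If X → X(1 + 0.32)
Then Y → Y · (1 + 0.32)^1
     = Y · 1.3200

Percentage change = ((1 + 0.32)^1 − 1) × 100% = 32.0%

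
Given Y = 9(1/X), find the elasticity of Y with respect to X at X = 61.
Elasticity = -1

Elasticity = (dY/dX) · (X/Y)

dY/dX = -9/X²
At X = 61: dY/dX = -9/3721, Y = 9/61

Elasticity = (-9/3721) · (61 / (9/61)) = -1

Interpretation: for a small percentage change in X, the percentage change in Y is approximately -1.00 times as large.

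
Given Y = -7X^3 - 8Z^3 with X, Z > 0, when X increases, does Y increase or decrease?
Y decreases

Taking the partial derivative:
∂Y/∂X = -21X^2

∂Y/∂X = -21X^2 < 0 (assuming positive values)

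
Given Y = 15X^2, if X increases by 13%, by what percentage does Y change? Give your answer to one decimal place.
27.7%

For Y = 15X^2:
If X → X(1 + 0.13)
Then Y → Y · (1 + 0.13)^2
     = Y · 1.2769

Percentage change = ((1 + 0.13)^2 − 1) × 100% ≈ 27.7%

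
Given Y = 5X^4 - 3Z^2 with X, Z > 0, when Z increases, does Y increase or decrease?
Y decreases

Taking the partial derivative:
∂Y/∂Z = -6Z

∂Y/∂Z = -6Z < 0 (assuming positive values)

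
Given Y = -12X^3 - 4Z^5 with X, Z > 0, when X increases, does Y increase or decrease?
Y decreases

Taking the partial derivative:
∂Y/∂X = -36X^2

∂Y/∂X = -36X^2 < 0 (assuming positive values)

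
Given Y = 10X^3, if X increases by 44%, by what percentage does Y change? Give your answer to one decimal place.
198.6%

For Y = 10X^3:
If X → X(1 + 0.44)
Then Y → Y · (1 + 0.44)^3
     ≈ Y · 2.9860

Percentage change = ((1 + 0.44)^3 − 1) × 100% ≈ 198.6%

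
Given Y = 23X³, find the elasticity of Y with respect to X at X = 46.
Elasticity = 3

Elasticity = (dY/dX) · (X/Y)

dY/dX = 69·X²
At X = 46: dY/dX = 146004, Y = 2238728

Elasticity = 146004 · (46 / 2238728) = 3

Interpretation: for a small percentage change in X, the percentage change in Y is approximately 3.00 times as large.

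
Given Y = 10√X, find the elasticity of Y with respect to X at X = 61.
Elasticity = 1/2

Elasticity = (dY/dX) · (X/Y)

dY/dX = 5/√X
At X = 61: dY/dX = 5·√61/61, Y = 10·√61

Elasticity = (5·√61/61) · (61 / (10·√61)) = 1/2

Interpretation: for a small percentage change in X, the percentage change in Y is approximately 0.50 times as large.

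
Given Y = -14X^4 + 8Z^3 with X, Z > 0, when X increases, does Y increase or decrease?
Y decreases

Taking the partial derivative:
∂Y/∂X = -56X^3

∂Y/∂X = -56X^3 < 0 (assuming positive values)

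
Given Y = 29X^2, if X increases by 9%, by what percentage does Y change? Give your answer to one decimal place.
18.8%

For Y = 29X^2:
If X → X(1 + 0.09)
Then Y → Y · (1 + 0.09)^2
     = Y · 1.1881

Percentage change = ((1 + 0.09)^2 − 1) × 100% ≈ 18.8%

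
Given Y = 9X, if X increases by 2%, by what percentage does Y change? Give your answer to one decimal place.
2.0%

For Y = 9X:
If X → X(1 + 0.02)
Then Y → Y · (1 + 0.02)^1
     = Y · 1.0200

Percentage change = ((1 + 0.02)^1 − 1) × 100% = 2.0%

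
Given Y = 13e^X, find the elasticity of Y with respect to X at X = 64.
Elasticity = 64

Elasticity = (dY/dX) · (X/Y)

dY/dX = 13·e^X
At X = 64: dY/dX = 13·e^64, Y = 13·e^64

Elasticity = (13·e^64) · (64 / (13·e^64)) = 64

Interpretation: for a small percentage change in X, the percentage change in Y is approximately 64.00 times as large.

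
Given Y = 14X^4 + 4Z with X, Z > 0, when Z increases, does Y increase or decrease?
Y increases

Taking the partial derivative:
∂Y/∂Z = 4

∂Y/∂Z = 4 > 0 (assuming positive values)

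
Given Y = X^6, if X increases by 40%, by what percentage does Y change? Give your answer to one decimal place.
653.0%

For Y = X^6:
If X → X(1 + 0.4)
Then Y → Y · (1 + 0.4)^6
     ≈ Y · 7.5295

Percentage change = ((1 + 0.4)^6 − 1) × 100% ≈ 653.0%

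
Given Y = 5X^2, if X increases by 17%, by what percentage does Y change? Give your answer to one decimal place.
36.9%

For Y = 5X^2:
If X → X(1 + 0.17)
Then Y → Y · (1 + 0.17)^2
     = Y · 1.3689

Percentage change = ((1 + 0.17)^2 − 1) × 100% ≈ 36.9%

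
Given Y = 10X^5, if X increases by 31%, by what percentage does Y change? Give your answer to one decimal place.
285.8%

For Y = 10X^5:
If X → X(1 + 0.31)
Then Y → Y · (1 + 0.31)^5
     ≈ Y · 3.8579

Percentage change = ((1 + 0.31)^5 − 1) × 100% ≈ 285.8%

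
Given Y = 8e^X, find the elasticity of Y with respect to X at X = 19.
Elasticity = 19

Elasticity = (dY/dX) · (X/Y)

dY/dX = 8·e^X
At X = 19: dY/dX = 8·e^19, Y = 8·e^19

Elasticity = (8·e^19) · (19 / (8·e^19)) = 19

Interpretation: for a small percentage change in X, the percentage change in Y is approximately 19.00 times as large.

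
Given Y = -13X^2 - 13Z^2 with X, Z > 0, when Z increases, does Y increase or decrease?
Y decreases

Taking the partial derivative:
∂Y/∂Z = -26Z

∂Y/∂Z = -26Z < 0 (assuming positive values)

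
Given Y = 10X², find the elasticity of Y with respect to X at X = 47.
Elasticity = 2

Elasticity = (dY/dX) · (X/Y)

dY/dX = 20·X
At X = 47: dY/dX = 940, Y = 22090

Elasticity = 940 · (47 / 22090) = 2

Interpretation: for a small percentage change in X, the percentage change in Y is approximately 2.00 times as large.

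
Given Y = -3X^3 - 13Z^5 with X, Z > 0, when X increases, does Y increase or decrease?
Y decreases

Taking the partial derivative:
∂Y/∂X = -9X^2

∂Y/∂X = -9X^2 < 0 (assuming positive values)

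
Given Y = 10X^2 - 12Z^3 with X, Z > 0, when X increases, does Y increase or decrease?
Y increases

Taking the partial derivative:
∂Y/∂X = 20X

∂Y/∂X = 20X > 0 (assuming positive values)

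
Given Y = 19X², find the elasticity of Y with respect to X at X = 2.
Elasticity = 2

Elasticity = (dY/dX) · (X/Y)

dY/dX = 38·X
At X = 2: dY/dX = 76, Y = 76

Elasticity = 76 · (2 / 76) = 2

Interpretation: for a small percentage change in X, the percentage change in Y is approximately 2.00 times as large.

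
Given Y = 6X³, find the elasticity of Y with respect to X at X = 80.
Elasticity = 3

Elasticity = (dY/dX) · (X/Y)

dY/dX = 18·X²
At X = 80: dY/dX = 115200, Y = 3072000

Elasticity = 115200 · (80 / 3072000) = 3

Interpretation: for a small percentage change in X, the percentage change in Y is approximately 3.00 times as large.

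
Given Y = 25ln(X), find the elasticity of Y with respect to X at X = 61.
Elasticity = 1/ln(61) ≈ 0.2433

Elasticity = (dY/dX) · (X/Y)

dY/dX = 25/X
At X = 61: dY/dX = 25/61, Y = 25·ln(61)

Elasticity = (25/61) · (61 / (25·ln(61))) = 1/ln(61) ≈ 0.2433

Interpretation: for a small percentage change in X, the percentage change in Y is approximately 0.24 times as large.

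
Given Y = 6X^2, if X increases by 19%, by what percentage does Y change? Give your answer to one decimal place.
41.6%

For Y = 6X^2:
If X → X(1 + 0.19)
Then Y → Y · (1 + 0.19)^2
     = Y · 1.4161

Percentage change = ((1 + 0.19)^2 − 1) × 100% ≈ 41.6%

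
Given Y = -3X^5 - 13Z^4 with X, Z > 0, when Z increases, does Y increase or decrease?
Y decreases

Taking the partial derivative:
∂Y/∂Z = -52Z^3

∂Y/∂Z = -52Z^3 < 0 (assuming positive values)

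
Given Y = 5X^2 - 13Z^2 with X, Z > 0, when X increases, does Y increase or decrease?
Y increases

Taking the partial derivative:
∂Y/∂X = 10X

∂Y/∂X = 10X > 0 (assuming positive values)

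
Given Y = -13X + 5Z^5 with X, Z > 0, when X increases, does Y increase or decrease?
Y decreases

Taking the partial derivative:
∂Y/∂X = -13

∂Y/∂X = -13 < 0 (assuming positive values)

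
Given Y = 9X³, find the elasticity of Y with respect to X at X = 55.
Elasticity = 3

Elasticity = (dY/dX) · (X/Y)

dY/dX = 27·X²
At X = 55: dY/dX = 81675, Y = 1497375

Elasticity = 81675 · (55 / 1497375) = 3

Interpretation: for a small percentage change in X, the percentage change in Y is approximately 3.00 times as large.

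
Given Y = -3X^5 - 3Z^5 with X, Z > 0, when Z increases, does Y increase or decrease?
Y decreases

Taking the partial derivative:
∂Y/∂Z = -15Z^4

∂Y/∂Z = -15Z^4 < 0 (assuming positive values)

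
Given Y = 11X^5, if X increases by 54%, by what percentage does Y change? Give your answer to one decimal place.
766.2%

For Y = 11X^5:
If X → X(1 + 0.54)
Then Y → Y · (1 + 0.54)^5
     ≈ Y · 8.6617

Percentage change = ((1 + 0.54)^5 − 1) × 100% ≈ 766.2%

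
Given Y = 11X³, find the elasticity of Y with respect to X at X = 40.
Elasticity = 3

Elasticity = (dY/dX) · (X/Y)

dY/dX = 33·X²
At X = 40: dY/dX = 52800, Y = 704000

Elasticity = 52800 · (40 / 704000) = 3

Interpretation: for a small percentage change in X, the percentage change in Y is approximately 3.00 times as large.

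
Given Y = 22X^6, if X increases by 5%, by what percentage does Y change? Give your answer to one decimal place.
34.0%

For Y = 22X^6:
If X → X(1 + 0.05)
Then Y → Y · (1 + 0.05)^6
     ≈ Y · 1.3401

Percentage change = ((1 + 0.05)^6 − 1) × 100% ≈ 34.0%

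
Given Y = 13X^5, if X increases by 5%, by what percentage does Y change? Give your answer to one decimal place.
27.6%

For Y = 13X^5:
If X → X(1 + 0.05)
Then Y → Y · (1 + 0.05)^5
     ≈ Y · 1.2763

Percentage change = ((1 + 0.05)^5 − 1) × 100% ≈ 27.6%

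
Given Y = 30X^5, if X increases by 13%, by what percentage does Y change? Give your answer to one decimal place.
84.2%

For Y = 30X^5:
If X → X(1 + 0.13)
Then Y → Y · (1 + 0.13)^5
     ≈ Y · 1.8424

Percentage change = ((1 + 0.13)^5 − 1) × 100% ≈ 84.2%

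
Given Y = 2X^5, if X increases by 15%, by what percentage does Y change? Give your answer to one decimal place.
101.1%

For Y = 2X^5:
If X → X(1 + 0.15)
Then Y → Y · (1 + 0.15)^5
     ≈ Y · 2.0114

Percentage change = ((1 + 0.15)^5 − 1) × 100% ≈ 101.1%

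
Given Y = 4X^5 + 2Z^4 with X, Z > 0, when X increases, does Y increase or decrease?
Y increases

Taking the partial derivative:
∂Y/∂X = 20X^4

∂Y/∂X = 20X^4 > 0 (assuming positive values)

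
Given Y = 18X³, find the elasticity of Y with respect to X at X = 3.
Elasticity = 3

Elasticity = (dY/dX) · (X/Y)

dY/dX = 54·X²
At X = 3: dY/dX = 486, Y = 486

Elasticity = 486 · (3 / 486) = 3

Interpretation: for a small percentage change in X, the percentage change in Y is approximately 3.00 times as large.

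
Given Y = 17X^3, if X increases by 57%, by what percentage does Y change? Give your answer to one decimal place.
287.0%

For Y = 17X^3:
If X → X(1 + 0.57)
Then Y → Y · (1 + 0.57)^3
     ≈ Y · 3.8699

Percentage change = ((1 + 0.57)^3 − 1) × 100% ≈ 287.0%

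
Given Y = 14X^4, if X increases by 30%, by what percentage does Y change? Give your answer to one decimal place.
185.6%

For Y = 14X^4:
If X → X(1 + 0.3)
Then Y → Y · (1 + 0.3)^4
     = Y · 2.8561

Percentage change = ((1 + 0.3)^4 − 1) × 100% ≈ 185.6%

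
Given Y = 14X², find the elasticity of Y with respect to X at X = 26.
Elasticity = 2

Elasticity = (dY/dX) · (X/Y)

dY/dX = 28·X
At X = 26: dY/dX = 728, Y = 9464

Elasticity = 728 · (26 / 9464) = 2

Interpretation: for a small percentage change in X, the percentage change in Y is approximately 2.00 times as large.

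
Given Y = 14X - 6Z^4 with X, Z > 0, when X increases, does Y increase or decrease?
Y increases

Taking the partial derivative:
∂Y/∂X = 14

∂Y/∂X = 14 > 0 (assuming positive values)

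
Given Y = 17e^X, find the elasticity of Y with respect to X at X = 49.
Elasticity = 49

Elasticity = (dY/dX) · (X/Y)

dY/dX = 17·e^X
At X = 49: dY/dX = 17·e^49, Y = 17·e^49

Elasticity = (17·e^49) · (49 / (17·e^49)) = 49

Interpretation: for a small percentage change in X, the percentage change in Y is approximately 49.00 times as large.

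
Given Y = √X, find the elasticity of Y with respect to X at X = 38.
Elasticity = 1/2

Elasticity = (dY/dX) · (X/Y)

dY/dX = 1/(2·√X)
At X = 38: dY/dX = √38/76, Y = √38

Elasticity = (√38/76) · (38 / (√38)) = 1/2

Interpretation: for a small percentage change in X, the percentage change in Y is approximately 0.50 times as large.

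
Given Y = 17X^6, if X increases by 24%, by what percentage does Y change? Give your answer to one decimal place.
263.5%

For Y = 17X^6:
If X → X(1 + 0.24)
Then Y → Y · (1 + 0.24)^6
     ≈ Y · 3.6352

Percentage change = ((1 + 0.24)^6 − 1) × 100% ≈ 263.5%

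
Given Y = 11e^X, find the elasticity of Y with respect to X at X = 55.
Elasticity = 55

Elasticity = (dY/dX) · (X/Y)

dY/dX = 11·e^X
At X = 55: dY/dX = 11·e^55, Y = 11·e^55

Elasticity = (11·e^55) · (55 / (11·e^55)) = 55

Interpretation: for a small percentage change in X, the percentage change in Y is approximately 55.00 times as large.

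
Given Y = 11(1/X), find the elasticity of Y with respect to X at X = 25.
Elasticity = -1

Elasticity = (dY/dX) · (X/Y)

dY/dX = -11/X²
At X = 25: dY/dX = -11/625, Y = 11/25

Elasticity = (-11/625) · (25 / (11/25)) = -1

Interpretation: for a small percentage change in X, the percentage change in Y is approximately -1.00 times as large.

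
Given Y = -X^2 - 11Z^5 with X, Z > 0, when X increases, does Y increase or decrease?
Y decreases

Taking the partial derivative:
∂Y/∂X = -2X

∂Y/∂X = -2X < 0 (assuming positive values)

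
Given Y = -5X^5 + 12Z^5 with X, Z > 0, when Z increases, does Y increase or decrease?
Y increases

Taking the partial derivative:
∂Y/∂Z = 60Z^4

∂Y/∂Z = 60Z^4 > 0 (assuming positive values)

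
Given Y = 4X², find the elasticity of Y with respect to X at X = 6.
Elasticity = 2

Elasticity = (dY/dX) · (X/Y)

dY/dX = 8·X
At X = 6: dY/dX = 48, Y = 144

Elasticity = 48 · (6 / 144) = 2

Interpretation: for a small percentage change in X, the percentage change in Y is approximately 2.00 times as large.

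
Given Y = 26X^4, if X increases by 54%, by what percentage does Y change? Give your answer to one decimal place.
462.4%

For Y = 26X^4:
If X → X(1 + 0.54)
Then Y → Y · (1 + 0.54)^4
     ≈ Y · 5.6245

Percentage change = ((1 + 0.54)^4 − 1) × 100% ≈ 462.4%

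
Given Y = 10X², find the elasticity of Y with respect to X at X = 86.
Elasticity = 2

Elasticity = (dY/dX) · (X/Y)

dY/dX = 20·X
At X = 86: dY/dX = 1720, Y = 73960

Elasticity = 1720 · (86 / 73960) = 2

Interpretation: for a small percentage change in X, the percentage change in Y is approximately 2.00 times as large.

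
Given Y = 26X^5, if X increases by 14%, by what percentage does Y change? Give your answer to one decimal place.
92.5%

For Y = 26X^5:
If X → X(1 + 0.14)
Then Y → Y · (1 + 0.14)^5
     ≈ Y · 1.9254

Percentage change = ((1 + 0.14)^5 − 1) × 100% ≈ 92.5%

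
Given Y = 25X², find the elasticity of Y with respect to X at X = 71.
Elasticity = 2

Elasticity = (dY/dX) · (X/Y)

dY/dX = 50·X
At X = 71: dY/dX = 3550, Y = 126025

Elasticity = 3550 · (71 / 126025) = 2

Interpretation: for a small percentage change in X, the percentage change in Y is approximately 2.00 times as large.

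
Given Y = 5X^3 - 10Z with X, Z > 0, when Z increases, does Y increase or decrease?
Y decreases

Taking the partial derivative:
∂Y/∂Z = -10

∂Y/∂Z = -10 < 0 (assuming positive values)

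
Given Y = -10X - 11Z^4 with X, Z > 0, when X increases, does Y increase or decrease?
Y decreases

Taking the partial derivative:
∂Y/∂X = -10

∂Y/∂X = -10 < 0 (assuming positive values)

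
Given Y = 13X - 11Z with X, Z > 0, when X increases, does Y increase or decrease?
Y increases

Taking the partial derivative:
∂Y/∂X = 13

∂Y/∂X = 13 > 0 (assuming positive values)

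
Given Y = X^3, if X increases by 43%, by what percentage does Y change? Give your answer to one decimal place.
192.4%

For Y = X^3:
If X → X(1 + 0.43)
Then Y → Y · (1 + 0.43)^3
     ≈ Y · 2.9242

Percentage change = ((1 + 0.43)^3 − 1) × 100% ≈ 192.4%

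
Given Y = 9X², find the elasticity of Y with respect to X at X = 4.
Elasticity = 2

Elasticity = (dY/dX) · (X/Y)

dY/dX = 18·X
At X = 4: dY/dX = 72, Y = 144

Elasticity = 72 · (4 / 144) = 2

Interpretation: for a small percentage change in X, the percentage change in Y is approximately 2.00 times as large.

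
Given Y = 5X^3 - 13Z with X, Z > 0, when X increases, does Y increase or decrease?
Y increases

Taking the partial derivative:
∂Y/∂X = 15X^2

∂Y/∂X = 15X^2 > 0 (assuming positive values)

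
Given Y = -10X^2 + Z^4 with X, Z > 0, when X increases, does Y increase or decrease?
Y decreases

Taking the partial derivative:
∂Y/∂X = -20X

∂Y/∂X = -20X < 0 (assuming positive values)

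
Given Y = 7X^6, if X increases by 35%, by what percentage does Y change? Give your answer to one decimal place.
505.3%

For Y = 7X^6:
If X → X(1 + 0.35)
Then Y → Y · (1 + 0.35)^6
     ≈ Y · 6.0534

Percentage change = ((1 + 0.35)^6 − 1) × 100% ≈ 505.3%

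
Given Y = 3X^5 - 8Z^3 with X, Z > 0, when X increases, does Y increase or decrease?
Y increases

Taking the partial derivative:
∂Y/∂X = 15X^4

∂Y/∂X = 15X^4 > 0 (assuming positive values)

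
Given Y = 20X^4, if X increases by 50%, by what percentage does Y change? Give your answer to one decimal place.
406.3%

For Y = 20X^4:
If X → X(1 + 0.5)
Then Y → Y · (1 + 0.5)^4
     = Y · 5.0625

Percentage change = ((1 + 0.5)^4 − 1) × 100% ≈ 406.3%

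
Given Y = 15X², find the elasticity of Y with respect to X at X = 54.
Elasticity = 2

Elasticity = (dY/dX) · (X/Y)

dY/dX = 30·X
At X = 54: dY/dX = 1620, Y = 43740

Elasticity = 1620 · (54 / 43740) = 2

Interpretation: for a small percentage change in X, the percentage change in Y is approximately 2.00 times as large.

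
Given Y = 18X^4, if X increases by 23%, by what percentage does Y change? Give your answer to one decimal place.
128.9%

For Y = 18X^4:
If X → X(1 + 0.23)
Then Y → Y · (1 + 0.23)^4
     ≈ Y · 2.2889

Percentage change = ((1 + 0.23)^4 − 1) × 100% ≈ 128.9%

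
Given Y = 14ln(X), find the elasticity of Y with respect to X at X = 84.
Elasticity = 1/ln(84) ≈ 0.2257

Elasticity = (dY/dX) · (X/Y)

dY/dX = 14/X
At X = 84: dY/dX = 1/6, Y = 14·ln(84)

Elasticity = (1/6) · (84 / (14·ln(84))) = 1/ln(84) ≈ 0.2257

Interpretation: for a small percentage change in X, the percentage change in Y is approximately 0.23 times as large.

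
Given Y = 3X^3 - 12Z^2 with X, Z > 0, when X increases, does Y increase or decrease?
Y increases

Taking the partial derivative:
∂Y/∂X = 9X^2

∂Y/∂X = 9X^2 > 0 (assuming positive values)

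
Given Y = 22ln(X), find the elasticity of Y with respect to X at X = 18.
Elasticity = 1/ln(18) ≈ 0.3460

Elasticity = (dY/dX) · (X/Y)

dY/dX = 22/X
At X = 18: dY/dX = 11/9, Y = 22·ln(18)

Elasticity = (11/9) · (18 / (22·ln(18))) = 1/ln(18) ≈ 0.3460

Interpretation: for a small percentage change in X, the percentage change in Y is approximately 0.35 times as large.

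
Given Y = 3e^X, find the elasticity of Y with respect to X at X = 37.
Elasticity = 37

Elasticity = (dY/dX) · (X/Y)

dY/dX = 3·e^X
At X = 37: dY/dX = 3·e^37, Y = 3·e^37

Elasticity = (3·e^37) · (37 / (3·e^37)) = 37

Interpretation: for a small percentage change in X, the percentage change in Y is approximately 37.00 times as large.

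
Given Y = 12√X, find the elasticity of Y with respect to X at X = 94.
Elasticity = 1/2

Elasticity = (dY/dX) · (X/Y)

dY/dX = 6/√X
At X = 94: dY/dX = 3·√94/47, Y = 12·√94

Elasticity = (3·√94/47) · (94 / (12·√94)) = 1/2

Interpretation: for a small percentage change in X, the percentage change in Y is approximately 0.50 times as large.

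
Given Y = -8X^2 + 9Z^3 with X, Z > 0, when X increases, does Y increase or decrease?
Y decreases

Taking the partial derivative:
∂Y/∂X = -16X

∂Y/∂X = -16X < 0 (assuming positive values)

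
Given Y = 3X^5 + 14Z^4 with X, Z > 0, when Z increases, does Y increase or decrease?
Y increases

Taking the partial derivative:
∂Y/∂Z = 56Z^3

∂Y/∂Z = 56Z^3 > 0 (assuming positive values)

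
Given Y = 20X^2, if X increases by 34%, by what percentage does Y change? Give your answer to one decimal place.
79.6%

For Y = 20X^2:
If X → X(1 + 0.34)
Then Y → Y · (1 + 0.34)^2
     = Y · 1.7956

Percentage change = ((1 + 0.34)^2 − 1) × 100% ≈ 79.6%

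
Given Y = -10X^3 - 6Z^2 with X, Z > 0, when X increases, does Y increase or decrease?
Y decreases

Taking the partial derivative:
∂Y/∂X = -30X^2

∂Y/∂X = -30X^2 < 0 (assuming positive values)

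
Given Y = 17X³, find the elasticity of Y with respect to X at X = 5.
Elasticity = 3

Elasticity = (dY/dX) · (X/Y)

dY/dX = 51·X²
At X = 5: dY/dX = 1275, Y = 2125

Elasticity = 1275 · (5 / 2125) = 3

Interpretation: for a small percentage change in X, the percentage change in Y is approximately 3.00 times as large.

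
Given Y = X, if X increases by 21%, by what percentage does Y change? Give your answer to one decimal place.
21.0%

For Y = X:
If X → X(1 + 0.21)
Then Y → Y · (1 + 0.21)^1
     = Y · 1.2100

Percentage change = ((1 + 0.21)^1 − 1) × 100% = 21.0%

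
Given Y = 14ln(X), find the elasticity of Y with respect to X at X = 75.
Elasticity = 1/ln(75) ≈ 0.2316

Elasticity = (dY/dX) · (X/Y)

dY/dX = 14/X
At X = 75: dY/dX = 14/75, Y = 14·ln(75)

Elasticity = (14/75) · (75 / (14·ln(75))) = 1/ln(75) ≈ 0.2316

Interpretation: for a small percentage change in X, the percentage change in Y is approximately 0.23 times as large.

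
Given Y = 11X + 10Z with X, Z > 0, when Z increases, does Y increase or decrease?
Y increases

Taking the partial derivative:
∂Y/∂Z = 10

∂Y/∂Z = 10 > 0 (assuming positive values)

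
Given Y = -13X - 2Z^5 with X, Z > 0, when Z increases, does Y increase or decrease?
Y decreases

Taking the partial derivative:
∂Y/∂Z = -10Z^4

∂Y/∂Z = -10Z^4 < 0 (assuming positive values)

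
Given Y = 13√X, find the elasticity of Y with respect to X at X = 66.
Elasticity = 1/2

Elasticity = (dY/dX) · (X/Y)

dY/dX = 13/(2·√X)
At X = 66: dY/dX = 13·√66/132, Y = 13·√66

Elasticity = (13·√66/132) · (66 / (13·√66)) = 1/2

Interpretation: for a small percentage change in X, the percentage change in Y is approximately 0.50 times as large.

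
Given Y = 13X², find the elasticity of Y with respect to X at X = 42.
Elasticity = 2

Elasticity = (dY/dX) · (X/Y)

dY/dX = 26·X
At X = 42: dY/dX = 1092, Y = 22932

Elasticity = 1092 · (42 / 22932) = 2

Interpretation: for a small percentage change in X, the percentage change in Y is approximately 2.00 times as large.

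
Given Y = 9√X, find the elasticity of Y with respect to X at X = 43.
Elasticity = 1/2

Elasticity = (dY/dX) · (X/Y)

dY/dX = 9/(2·√X)
At X = 43: dY/dX = 9·√43/86, Y = 9·√43

Elasticity = (9·√43/86) · (43 / (9·√43)) = 1/2

Interpretation: for a small percentage change in X, the percentage change in Y is approximately 0.50 times as large.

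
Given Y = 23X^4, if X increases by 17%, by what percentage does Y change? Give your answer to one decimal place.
87.4%

For Y = 23X^4:
If X → X(1 + 0.17)
Then Y → Y · (1 + 0.17)^4
     ≈ Y · 1.8739

Percentage change = ((1 + 0.17)^4 − 1) × 100% ≈ 87.4%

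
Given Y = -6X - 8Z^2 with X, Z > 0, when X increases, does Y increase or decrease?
Y decreases

Taking the partial derivative:
∂Y/∂X = -6

∂Y/∂X = -6 < 0 (assuming positive values)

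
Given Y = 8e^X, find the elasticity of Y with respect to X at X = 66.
Elasticity = 66

Elasticity = (dY/dX) · (X/Y)

dY/dX = 8·e^X
At X = 66: dY/dX = 8·e^66, Y = 8·e^66

Elasticity = (8·e^66) · (66 / (8·e^66)) = 66

Interpretation: for a small percentage change in X, the percentage change in Y is approximately 66.00 times as large.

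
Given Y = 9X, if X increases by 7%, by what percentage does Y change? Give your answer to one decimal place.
7.0%

For Y = 9X:
If X → X(1 + 0.07)
Then Y → Y · (1 + 0.07)^1
     = Y · 1.0700

Percentage change = ((1 + 0.07)^1 − 1) × 100% = 7.0%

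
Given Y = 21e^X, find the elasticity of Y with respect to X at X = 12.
Elasticity = 12

Elasticity = (dY/dX) · (X/Y)

dY/dX = 21·e^X
At X = 12: dY/dX = 21·e^12, Y = 21·e^12

Elasticity = (21·e^12) · (12 / (21·e^12)) = 12

Interpretation: for a small percentage change in X, the percentage change in Y is approximately 12.00 times as large.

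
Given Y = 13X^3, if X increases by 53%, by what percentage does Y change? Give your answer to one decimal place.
258.2%

For Y = 13X^3:
If X → X(1 + 0.53)
Then Y → Y · (1 + 0.53)^3
     ≈ Y · 3.5816

Percentage change = ((1 + 0.53)^3 − 1) × 100% ≈ 258.2%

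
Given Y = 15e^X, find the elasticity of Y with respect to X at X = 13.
Elasticity = 13

Elasticity = (dY/dX) · (X/Y)

dY/dX = 15·e^X
At X = 13: dY/dX = 15·e^13, Y = 15·e^13

Elasticity = (15·e^13) · (13 / (15·e^13)) = 13

Interpretation: for a small percentage change in X, the percentage change in Y is approximately 13.00 times as large.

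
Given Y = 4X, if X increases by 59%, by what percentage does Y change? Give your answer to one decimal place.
59.0%

For Y = 4X:
If X → X(1 + 0.59)
Then Y → Y · (1 + 0.59)^1
     = Y · 1.5900

Percentage change = ((1 + 0.59)^1 − 1) × 100% = 59.0%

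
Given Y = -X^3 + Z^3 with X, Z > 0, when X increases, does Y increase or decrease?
Y decreases

Taking the partial derivative:
∂Y/∂X = -3X^2

∂Y/∂X = -3X^2 < 0 (assuming positive values)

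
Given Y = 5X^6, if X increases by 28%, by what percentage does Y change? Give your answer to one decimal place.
339.8%

For Y = 5X^6:
If X → X(1 + 0.28)
Then Y → Y · (1 + 0.28)^6
     ≈ Y · 4.3980

Percentage change = ((1 + 0.28)^6 − 1) × 100% ≈ 339.8%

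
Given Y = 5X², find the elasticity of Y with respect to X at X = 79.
Elasticity = 2

Elasticity = (dY/dX) · (X/Y)

dY/dX = 10·X
At X = 79: dY/dX = 790, Y = 31205

Elasticity = 790 · (79 / 31205) = 2

Interpretation: for a small percentage change in X, the percentage change in Y is approximately 2.00 times as large.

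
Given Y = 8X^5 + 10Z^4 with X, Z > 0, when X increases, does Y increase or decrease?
Y increases

Taking the partial derivative:
∂Y/∂X = 40X^4

∂Y/∂X = 40X^4 > 0 (assuming positive values)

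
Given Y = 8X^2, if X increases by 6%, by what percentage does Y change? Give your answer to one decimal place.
12.4%

For Y = 8X^2:
If X → X(1 + 0.06)
Then Y → Y · (1 + 0.06)^2
     = Y · 1.1236

Percentage change = ((1 + 0.06)^2 − 1) × 100% ≈ 12.4%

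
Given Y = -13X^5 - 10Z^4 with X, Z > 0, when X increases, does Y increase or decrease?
Y decreases

Taking the partial derivative:
∂Y/∂X = -65X^4

∂Y/∂X = -65X^4 < 0 (assuming positive values)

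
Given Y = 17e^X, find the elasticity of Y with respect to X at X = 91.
Elasticity = 91

Elasticity = (dY/dX) · (X/Y)

dY/dX = 17·e^X
At X = 91: dY/dX = 17·e^91, Y = 17·e^91

Elasticity = (17·e^91) · (91 / (17·e^91)) = 91

Interpretation: for a small percentage change in X, the percentage change in Y is approximately 91.00 times as large.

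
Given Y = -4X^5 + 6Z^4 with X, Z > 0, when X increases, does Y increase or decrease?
Y decreases

Taking the partial derivative:
∂Y/∂X = -20X^4

∂Y/∂X = -20X^4 < 0 (assuming positive values)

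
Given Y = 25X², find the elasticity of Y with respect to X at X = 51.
Elasticity = 2

Elasticity = (dY/dX) · (X/Y)

dY/dX = 50·X
At X = 51: dY/dX = 2550, Y = 65025

Elasticity = 2550 · (51 / 65025) = 2

Interpretation: for a small percentage change in X, the percentage change in Y is approximately 2.00 times as large.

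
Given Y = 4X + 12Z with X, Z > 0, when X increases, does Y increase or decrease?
Y increases

Taking the partial derivative:
∂Y/∂X = 4

∂Y/∂X = 4 > 0 (assuming positive values)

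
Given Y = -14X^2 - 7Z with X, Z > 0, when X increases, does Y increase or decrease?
Y decreases

Taking the partial derivative:
∂Y/∂X = -28X

∂Y/∂X = -28X < 0 (assuming positive values)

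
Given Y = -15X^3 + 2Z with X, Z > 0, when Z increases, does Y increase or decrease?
Y increases

Taking the partial derivative:
∂Y/∂Z = 2

∂Y/∂Z = 2 > 0 (assuming positive values)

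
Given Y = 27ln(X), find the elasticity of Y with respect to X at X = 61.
Elasticity = 1/ln(61) ≈ 0.2433

Elasticity = (dY/dX) · (X/Y)

dY/dX = 27/X
At X = 61: dY/dX = 27/61, Y = 27·ln(61)

Elasticity = (27/61) · (61 / (27·ln(61))) = 1/ln(61) ≈ 0.2433

Interpretation: for a small percentage change in X, the percentage change in Y is approximately 0.24 times as large.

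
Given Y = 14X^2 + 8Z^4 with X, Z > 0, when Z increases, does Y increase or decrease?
Y increases

Taking the partial derivative:
∂Y/∂Z = 32Z^3

∂Y/∂Z = 32Z^3 > 0 (assuming positive values)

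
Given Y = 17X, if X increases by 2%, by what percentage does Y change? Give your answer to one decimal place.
2.0%

For Y = 17X:
If X → X(1 + 0.02)
Then Y → Y · (1 + 0.02)^1
     = Y · 1.0200

Percentage change = ((1 + 0.02)^1 − 1) × 100% = 2.0%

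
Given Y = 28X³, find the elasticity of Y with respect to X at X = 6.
Elasticity = 3

Elasticity = (dY/dX) · (X/Y)

dY/dX = 84·X²
At X = 6: dY/dX = 3024, Y = 6048

Elasticity = 3024 · (6 / 6048) = 3

Interpretation: for a small percentage change in X, the percentage change in Y is approximately 3.00 times as large.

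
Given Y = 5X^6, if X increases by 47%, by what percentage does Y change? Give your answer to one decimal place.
909.0%

For Y = 5X^6:
If X → X(1 + 0.47)
Then Y → Y · (1 + 0.47)^6
     ≈ Y · 10.0903

Percentage change = ((1 + 0.47)^6 − 1) × 100% ≈ 909.0%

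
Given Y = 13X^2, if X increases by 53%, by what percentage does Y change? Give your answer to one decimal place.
134.1%

For Y = 13X^2:
If X → X(1 + 0.53)
Then Y → Y · (1 + 0.53)^2
     = Y · 2.3409

Percentage change = ((1 + 0.53)^2 − 1) × 100% ≈ 134.1%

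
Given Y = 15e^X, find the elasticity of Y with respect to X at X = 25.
Elasticity = 25

Elasticity = (dY/dX) · (X/Y)

dY/dX = 15·e^X
At X = 25: dY/dX = 15·e^25, Y = 15·e^25

Elasticity = (15·e^25) · (25 / (15·e^25)) = 25

Interpretation: for a small percentage change in X, the percentage change in Y is approximately 25.00 times as large.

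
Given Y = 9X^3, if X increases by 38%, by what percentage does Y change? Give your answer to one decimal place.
162.8%

For Y = 9X^3:
If X → X(1 + 0.38)
Then Y → Y · (1 + 0.38)^3
     ≈ Y · 2.6281

Percentage change = ((1 + 0.38)^3 − 1) × 100% ≈ 162.8%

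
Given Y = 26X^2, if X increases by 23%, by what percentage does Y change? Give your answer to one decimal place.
51.3%

For Y = 26X^2:
If X → X(1 + 0.23)
Then Y → Y · (1 + 0.23)^2
     = Y · 1.5129

Percentage change = ((1 + 0.23)^2 − 1) × 100% ≈ 51.3%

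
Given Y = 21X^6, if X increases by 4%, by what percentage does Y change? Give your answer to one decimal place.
26.5%

For Y = 21X^6:
If X → X(1 + 0.04)
Then Y → Y · (1 + 0.04)^6
     ≈ Y · 1.2653

Percentage change = ((1 + 0.04)^6 − 1) × 100% ≈ 26.5%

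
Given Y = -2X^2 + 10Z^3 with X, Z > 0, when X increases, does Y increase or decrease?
Y decreases

Taking the partial derivative:
∂Y/∂X = -4X

∂Y/∂X = -4X < 0 (assuming positive values)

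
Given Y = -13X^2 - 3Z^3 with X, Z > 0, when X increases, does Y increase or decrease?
Y decreases

Taking the partial derivative:
∂Y/∂X = -26X

∂Y/∂X = -26X < 0 (assuming positive values)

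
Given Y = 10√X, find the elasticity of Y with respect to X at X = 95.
Elasticity = 1/2

Elasticity = (dY/dX) · (X/Y)

dY/dX = 5/√X
At X = 95: dY/dX = √95/19, Y = 10·√95

Elasticity = (√95/19) · (95 / (10·√95)) = 1/2

Interpretation: for a small percentage change in X, the percentage change in Y is approximately 0.50 times as large.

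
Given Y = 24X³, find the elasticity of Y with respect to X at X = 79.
Elasticity = 3

Elasticity = (dY/dX) · (X/Y)

dY/dX = 72·X²
At X = 79: dY/dX = 449352, Y = 11832936

Elasticity = 449352 · (79 / 11832936) = 3

Interpretation: for a small percentage change in X, the percentage change in Y is approximately 3.00 times as large.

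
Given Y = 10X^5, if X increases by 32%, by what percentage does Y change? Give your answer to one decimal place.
300.7%

For Y = 10X^5:
If X → X(1 + 0.32)
Then Y → Y · (1 + 0.32)^5
     ≈ Y · 4.0075

Percentage change = ((1 + 0.32)^5 − 1) × 100% ≈ 300.7%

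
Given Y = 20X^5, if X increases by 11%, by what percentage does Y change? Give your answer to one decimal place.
68.5%

For Y = 20X^5:
If X → X(1 + 0.11)
Then Y → Y · (1 + 0.11)^5
     ≈ Y · 1.6851

Percentage change = ((1 + 0.11)^5 − 1) × 100% ≈ 68.5%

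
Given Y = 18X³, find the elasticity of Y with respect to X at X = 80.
Elasticity = 3

Elasticity = (dY/dX) · (X/Y)

dY/dX = 54·X²
At X = 80: dY/dX = 345600, Y = 9216000

Elasticity = 345600 · (80 / 9216000) = 3

Interpretation: for a small percentage change in X, the percentage change in Y is approximately 3.00 times as large.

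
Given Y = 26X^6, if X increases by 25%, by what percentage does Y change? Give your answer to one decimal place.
281.5%

For Y = 26X^6:
If X → X(1 + 0.25)
Then Y → Y · (1 + 0.25)^6
     ≈ Y · 3.8147

Percentage change = ((1 + 0.25)^6 − 1) × 100% ≈ 281.5%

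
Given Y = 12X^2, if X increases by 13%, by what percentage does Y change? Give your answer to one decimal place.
27.7%

For Y = 12X^2:
If X → X(1 + 0.13)
Then Y → Y · (1 + 0.13)^2
     = Y · 1.2769

Percentage change = ((1 + 0.13)^2 − 1) × 100% ≈ 27.7%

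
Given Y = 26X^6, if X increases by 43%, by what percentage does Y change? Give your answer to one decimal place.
755.1%

For Y = 26X^6:
If X → X(1 + 0.43)
Then Y → Y · (1 + 0.43)^6
     ≈ Y · 8.5510

Percentage change = ((1 + 0.43)^6 − 1) × 100% ≈ 755.1%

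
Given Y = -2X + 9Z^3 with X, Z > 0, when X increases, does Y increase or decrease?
Y decreases

Taking the partial derivative:
∂Y/∂X = -2

∂Y/∂X = -2 < 0 (assuming positive values)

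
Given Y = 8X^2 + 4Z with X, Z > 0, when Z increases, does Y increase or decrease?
Y increases

Taking the partial derivative:
∂Y/∂Z = 4

∂Y/∂Z = 4 > 0 (assuming positive values)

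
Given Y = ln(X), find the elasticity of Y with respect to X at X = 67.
Elasticity = 1/ln(67) ≈ 0.2378

Elasticity = (dY/dX) · (X/Y)

dY/dX = 1/X
At X = 67: dY/dX = 1/67, Y = ln(67)

Elasticity = (1/67) · (67 / (ln(67))) = 1/ln(67) ≈ 0.2378

Interpretation: for a small percentage change in X, the percentage change in Y is approximately 0.24 times as large.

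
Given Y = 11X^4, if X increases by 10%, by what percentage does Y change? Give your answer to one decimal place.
46.4%

For Y = 11X^4:
If X → X(1 + 0.1)
Then Y → Y · (1 + 0.1)^4
     = Y · 1.4641

Percentage change = ((1 + 0.1)^4 − 1) × 100% ≈ 46.4%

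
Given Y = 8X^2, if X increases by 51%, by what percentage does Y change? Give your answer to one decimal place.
128.0%

For Y = 8X^2:
If X → X(1 + 0.51)
Then Y → Y · (1 + 0.51)^2
     = Y · 2.2801

Percentage change = ((1 + 0.51)^2 − 1) × 100% ≈ 128.0%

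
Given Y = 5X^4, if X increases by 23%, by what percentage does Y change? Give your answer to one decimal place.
128.9%

For Y = 5X^4:
If X → X(1 + 0.23)
Then Y → Y · (1 + 0.23)^4
     ≈ Y · 2.2889

Percentage change = ((1 + 0.23)^4 − 1) × 100% ≈ 128.9%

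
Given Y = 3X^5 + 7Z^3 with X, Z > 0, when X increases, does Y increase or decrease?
Y increases

Taking the partial derivative:
∂Y/∂X = 15X^4

∂Y/∂X = 15X^4 > 0 (assuming positive values)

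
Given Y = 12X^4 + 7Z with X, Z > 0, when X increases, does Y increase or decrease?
Y increases

Taking the partial derivative:
∂Y/∂X = 48X^3

∂Y/∂X = 48X^3 > 0 (assuming positive values)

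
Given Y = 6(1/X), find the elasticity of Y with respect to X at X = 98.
Elasticity = -1

Elasticity = (dY/dX) · (X/Y)

dY/dX = -6/X²
At X = 98: dY/dX = -3/4802, Y = 3/49

Elasticity = (-3/4802) · (98 / (3/49)) = -1

Interpretation: for a small percentage change in X, the percentage change in Y is approximately -1.00 times as large.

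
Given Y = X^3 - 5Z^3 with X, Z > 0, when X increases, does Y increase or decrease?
Y increases

Taking the partial derivative:
∂Y/∂X = 3X^2

∂Y/∂X = 3X^2 > 0 (assuming positive values)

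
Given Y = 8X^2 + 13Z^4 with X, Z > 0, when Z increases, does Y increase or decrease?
Y increases

Taking the partial derivative:
∂Y/∂Z = 52Z^3

∂Y/∂Z = 52Z^3 > 0 (assuming positive values)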